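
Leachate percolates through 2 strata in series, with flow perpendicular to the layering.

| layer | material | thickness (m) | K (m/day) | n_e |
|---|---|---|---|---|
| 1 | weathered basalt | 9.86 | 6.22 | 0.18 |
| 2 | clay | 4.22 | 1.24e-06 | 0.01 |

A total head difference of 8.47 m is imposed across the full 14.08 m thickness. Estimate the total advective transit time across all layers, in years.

2000

With flow normal to the layers, continuity requires the same specific discharge q through every layer.
Σ(b_i/K_i) = 9.86/6.22 + 4.22/1.24e-06 = 3.403e+06 d.
q = Δh / Σ(b_i/K_i) = 8.47 / 3.403e+06 = 2.489e-06 m/day.
In each layer the seepage velocity is v_i = q/n_i, so the layer transit time is t_i = b_i·n_i / q:
  layer 1 (weathered basalt): t_1 = 9.86 × 0.18 / 2.489e-06 = 7.131e+05 d
  layer 2 (clay): t_2 = 4.22 × 0.01 / 2.489e-06 = 16956 d
Total t = Σ t_i = 7.301e+05 days = 1999 years.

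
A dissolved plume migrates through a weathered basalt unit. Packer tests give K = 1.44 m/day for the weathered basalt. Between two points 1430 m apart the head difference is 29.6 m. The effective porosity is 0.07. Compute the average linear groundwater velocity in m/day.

Hydraulic gradient i = Δh / L = 29.6 / 1430 = 0.02070.
Darcy flux q = K · i = 1.440 × 0.02070 = 0.02981 m/day.
Seepage velocity v = q / n_e = 0.02981 / 0.07 = 0.4258 m/day.

0.426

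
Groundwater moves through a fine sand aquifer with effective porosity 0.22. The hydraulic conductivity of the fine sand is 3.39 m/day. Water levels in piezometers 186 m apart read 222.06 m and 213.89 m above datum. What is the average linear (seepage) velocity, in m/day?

0.677

Hydraulic gradient i = (222.06 − 213.89) / 186 = 8.17 / 186 = 0.04392.
Darcy flux q = K · i = 3.390 × 0.04392 = 0.1489 m/day.
Seepage velocity v = q / n_e = 0.1489 / 0.22 = 0.6768 m/day.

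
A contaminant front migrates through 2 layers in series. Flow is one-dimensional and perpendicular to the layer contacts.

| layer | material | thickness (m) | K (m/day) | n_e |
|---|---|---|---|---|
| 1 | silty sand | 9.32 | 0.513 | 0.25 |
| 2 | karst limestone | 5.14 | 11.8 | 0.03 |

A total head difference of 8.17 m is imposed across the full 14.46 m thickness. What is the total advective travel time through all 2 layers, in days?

With flow normal to the layers, continuity requires the same specific discharge q through every layer.
Σ(b_i/K_i) = 9.32/0.513 + 5.14/11.8 = 18.60 d.
q = Δh / Σ(b_i/K_i) = 8.17 / 18.60 = 0.4392 m/day.
In each layer the seepage velocity is v_i = q/n_i, so the layer transit time is t_i = b_i·n_i / q:
  layer 1 (silty sand): t_1 = 9.32 × 0.25 / 0.4392 = 5.305 d
  layer 2 (karst limestone): t_2 = 5.14 × 0.03 / 0.4392 = 0.3511 d
Total t = Σ t_i = 5.657 days.

5.66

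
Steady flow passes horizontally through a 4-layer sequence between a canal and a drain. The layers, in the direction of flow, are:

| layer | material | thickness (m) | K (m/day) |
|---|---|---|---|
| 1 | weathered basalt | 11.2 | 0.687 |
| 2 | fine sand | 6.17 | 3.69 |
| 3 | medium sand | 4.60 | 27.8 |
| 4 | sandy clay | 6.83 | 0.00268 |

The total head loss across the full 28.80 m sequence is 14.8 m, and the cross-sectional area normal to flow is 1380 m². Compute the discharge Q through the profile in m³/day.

Flow is perpendicular to layering, so the layers act in series and the equivalent K is the thickness-weighted harmonic mean.
Total thickness L = 11.2 + 6.17 + 4.60 + 6.83 = 28.80 m.
Σ(b_i/K_i) = 11.2/0.687 + 6.17/3.69 + 4.60/27.8 + 6.83/0.00268 = 2567 d.
K_eq = L / Σ(b_i/K_i) = 28.80 / 2567 = 0.01122 m/day.
Q = K_eq · A · (Δh/L) = 0.01122 × 1380 × (14.8/28.80) = 7.957 m³/day.

7.96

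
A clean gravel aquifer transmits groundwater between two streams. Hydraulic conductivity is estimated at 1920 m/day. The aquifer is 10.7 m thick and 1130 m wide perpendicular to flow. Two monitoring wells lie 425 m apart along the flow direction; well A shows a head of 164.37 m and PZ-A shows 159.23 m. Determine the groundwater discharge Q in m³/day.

Cross-sectional area A = 1130 × 10.7 = 12091 m².
Hydraulic gradient i = (164.37 − 159.23) / 425 = 5.14 / 425 = 0.01209.
Darcy's law: Q = K · A · i = 1920 × 12091 × 0.01209 = 2.808e+05 m³/day.

281000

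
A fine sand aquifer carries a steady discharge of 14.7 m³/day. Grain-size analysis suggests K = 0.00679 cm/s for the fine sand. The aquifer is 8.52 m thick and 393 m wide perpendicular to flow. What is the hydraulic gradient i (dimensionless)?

Convert K: 0.00679 cm/s × 864 = 5.867 m/day.
Cross-sectional area A = 393 × 8.52 = 3348 m².
From Q = K·A·i, i = Q / (K·A) = 14.7 / (5.867 × 3348) = 0.0007483.

0.000748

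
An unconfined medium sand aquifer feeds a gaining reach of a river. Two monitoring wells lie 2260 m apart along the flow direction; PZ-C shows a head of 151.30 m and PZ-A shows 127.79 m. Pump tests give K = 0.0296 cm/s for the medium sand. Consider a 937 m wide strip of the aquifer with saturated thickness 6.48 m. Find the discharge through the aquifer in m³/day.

1620

Convert K: 0.0296 cm/s × 864 = 25.57 m/day.
Cross-sectional area A = 937 × 6.48 = 6072 m².
Hydraulic gradient i = (151.30 − 127.79) / 2260 = 23.51 / 2260 = 0.01040.
Darcy's law: Q = K · A · i = 25.57 × 6072 × 0.01040 = 1615 m³/day.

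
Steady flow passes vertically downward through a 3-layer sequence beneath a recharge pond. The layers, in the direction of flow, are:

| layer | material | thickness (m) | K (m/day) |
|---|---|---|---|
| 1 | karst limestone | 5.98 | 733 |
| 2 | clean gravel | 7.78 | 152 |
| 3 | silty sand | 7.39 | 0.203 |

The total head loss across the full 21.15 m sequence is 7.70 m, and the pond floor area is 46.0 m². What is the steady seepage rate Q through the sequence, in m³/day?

Flow is perpendicular to layering, so the layers act in series and the equivalent K is the thickness-weighted harmonic mean.
Total thickness L = 5.98 + 7.78 + 7.39 = 21.15 m.
Σ(b_i/K_i) = 5.98/733 + 7.78/152 + 7.39/0.203 = 36.46 d.
K_eq = L / Σ(b_i/K_i) = 21.15 / 36.46 = 0.5800 m/day.
Q = K_eq · A · (Δh/L) = 0.5800 × 46.0 × (7.70/21.15) = 9.714 m³/day.

9.71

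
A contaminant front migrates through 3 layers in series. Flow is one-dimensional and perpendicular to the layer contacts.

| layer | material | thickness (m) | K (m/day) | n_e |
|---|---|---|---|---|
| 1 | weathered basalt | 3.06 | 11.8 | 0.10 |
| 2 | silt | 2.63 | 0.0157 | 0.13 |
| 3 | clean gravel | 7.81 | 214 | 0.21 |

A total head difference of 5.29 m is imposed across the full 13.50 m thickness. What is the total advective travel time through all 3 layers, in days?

With flow normal to the layers, continuity requires the same specific discharge q through every layer.
Σ(b_i/K_i) = 3.06/11.8 + 2.63/0.0157 + 7.81/214 = 167.8 d.
q = Δh / Σ(b_i/K_i) = 5.29 / 167.8 = 0.03152 m/day.
In each layer the seepage velocity is v_i = q/n_i, so the layer transit time is t_i = b_i·n_i / q:
  layer 1 (weathered basalt): t_1 = 3.06 × 0.10 / 0.03152 = 9.707 d
  layer 2 (silt): t_2 = 2.63 × 0.13 / 0.03152 = 10.85 d
  layer 3 (clean gravel): t_3 = 7.81 × 0.21 / 0.03152 = 52.03 d
Total t = Σ t_i = 72.58 days.

72.6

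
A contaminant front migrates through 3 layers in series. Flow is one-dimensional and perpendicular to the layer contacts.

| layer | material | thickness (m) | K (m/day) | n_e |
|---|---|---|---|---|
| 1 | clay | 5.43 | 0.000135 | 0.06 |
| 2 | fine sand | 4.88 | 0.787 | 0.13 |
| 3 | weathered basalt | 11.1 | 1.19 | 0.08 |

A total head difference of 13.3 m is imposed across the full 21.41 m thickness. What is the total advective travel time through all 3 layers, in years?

15.3

With flow normal to the layers, continuity requires the same specific discharge q through every layer.
Σ(b_i/K_i) = 5.43/0.000135 + 4.88/0.787 + 11.1/1.19 = 40238 d.
q = Δh / Σ(b_i/K_i) = 13.3 / 40238 = 0.0003305 m/day.
In each layer the seepage velocity is v_i = q/n_i, so the layer transit time is t_i = b_i·n_i / q:
  layer 1 (clay): t_1 = 5.43 × 0.06 / 0.0003305 = 985.7 d
  layer 2 (fine sand): t_2 = 4.88 × 0.13 / 0.0003305 = 1919 d
  layer 3 (weathered basalt): t_3 = 11.1 × 0.08 / 0.0003305 = 2687 d
Total t = Σ t_i = 5592 days = 15.31 years.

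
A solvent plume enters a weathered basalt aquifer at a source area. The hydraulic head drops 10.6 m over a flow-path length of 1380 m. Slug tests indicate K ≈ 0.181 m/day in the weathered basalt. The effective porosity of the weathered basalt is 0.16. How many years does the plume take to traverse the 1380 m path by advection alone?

435

Hydraulic gradient i = Δh / L = 10.6 / 1380 = 0.007681.
Darcy flux q = K · i = 0.1810 × 0.007681 = 0.001390 m/day.
Seepage velocity v = q / n_e = 0.001390 / 0.16 = 0.008689 m/day.
Travel time t = L / v = 1380 / 0.008689 = 1.588e+05 days = 434.8 years.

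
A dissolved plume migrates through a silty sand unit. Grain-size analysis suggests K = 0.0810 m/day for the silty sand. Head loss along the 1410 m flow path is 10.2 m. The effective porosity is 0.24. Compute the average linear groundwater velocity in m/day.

0.00244

Hydraulic gradient i = Δh / L = 10.2 / 1410 = 0.007234.
Darcy flux q = K · i = 0.08100 × 0.007234 = 0.0005860 m/day.
Seepage velocity v = q / n_e = 0.0005860 / 0.24 = 0.002441 m/day.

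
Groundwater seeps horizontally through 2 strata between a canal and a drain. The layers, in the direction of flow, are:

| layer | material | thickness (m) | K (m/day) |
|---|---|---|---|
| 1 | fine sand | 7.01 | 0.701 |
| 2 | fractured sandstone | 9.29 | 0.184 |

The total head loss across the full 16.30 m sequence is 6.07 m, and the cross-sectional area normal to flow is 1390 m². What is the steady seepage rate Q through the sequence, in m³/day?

Flow is perpendicular to layering, so the layers act in series and the equivalent K is the thickness-weighted harmonic mean.
Total thickness L = 7.01 + 9.29 = 16.30 m.
Σ(b_i/K_i) = 7.01/0.701 + 9.29/0.184 = 60.49 d.
K_eq = L / Σ(b_i/K_i) = 16.30 / 60.49 = 0.2695 m/day.
Q = K_eq · A · (Δh/L) = 0.2695 × 1390 × (6.07/16.30) = 139.5 m³/day.

139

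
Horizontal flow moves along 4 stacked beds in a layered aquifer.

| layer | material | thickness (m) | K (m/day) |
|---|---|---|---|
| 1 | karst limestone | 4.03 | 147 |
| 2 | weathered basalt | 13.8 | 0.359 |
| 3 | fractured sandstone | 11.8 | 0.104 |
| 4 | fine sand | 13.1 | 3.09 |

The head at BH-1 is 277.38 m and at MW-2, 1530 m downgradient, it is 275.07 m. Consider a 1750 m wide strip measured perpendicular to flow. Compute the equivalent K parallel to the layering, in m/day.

Flow is parallel to layering, so each bed carries its own Darcy discharge and the transmissivities add.
Σ(K_i·b_i) = 147×4.03 + 0.359×13.8 + 0.104×11.8 + 3.09×13.1 = 639.1 m²/day.
Total thickness b = 42.73 m, so K_eq = Σ(K_i·b_i)/b = 14.96 m/day.

15.0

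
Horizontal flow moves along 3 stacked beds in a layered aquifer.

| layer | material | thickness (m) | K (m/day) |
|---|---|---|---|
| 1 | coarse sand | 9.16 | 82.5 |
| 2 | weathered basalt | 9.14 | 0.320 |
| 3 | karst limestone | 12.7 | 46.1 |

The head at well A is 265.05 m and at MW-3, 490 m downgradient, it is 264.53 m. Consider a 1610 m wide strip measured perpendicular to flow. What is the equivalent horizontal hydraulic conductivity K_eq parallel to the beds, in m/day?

43.4

Flow is parallel to layering, so each bed carries its own Darcy discharge and the transmissivities add.
Σ(K_i·b_i) = 82.5×9.16 + 0.320×9.14 + 46.1×12.7 = 1344 m²/day.
Total thickness b = 31.00 m, so K_eq = Σ(K_i·b_i)/b = 43.36 m/day.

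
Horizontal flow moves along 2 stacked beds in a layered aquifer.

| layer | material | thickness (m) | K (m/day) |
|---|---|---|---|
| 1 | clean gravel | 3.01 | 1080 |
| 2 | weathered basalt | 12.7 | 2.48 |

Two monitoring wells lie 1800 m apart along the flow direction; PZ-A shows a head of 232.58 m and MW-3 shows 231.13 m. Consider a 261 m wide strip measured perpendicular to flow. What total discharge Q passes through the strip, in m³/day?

Flow is parallel to layering, so each bed carries its own Darcy discharge and the transmissivities add.
Σ(K_i·b_i) = 1080×3.01 + 2.48×12.7 = 3282 m²/day.
Hydraulic gradient i = (232.58 − 231.13) / 1800 = 1.45 / 1800 = 0.0008056.
Q = Σ(K_i·b_i) · W · i = 3282 × 261 × 0.0008056 = 690.1 m³/day.

690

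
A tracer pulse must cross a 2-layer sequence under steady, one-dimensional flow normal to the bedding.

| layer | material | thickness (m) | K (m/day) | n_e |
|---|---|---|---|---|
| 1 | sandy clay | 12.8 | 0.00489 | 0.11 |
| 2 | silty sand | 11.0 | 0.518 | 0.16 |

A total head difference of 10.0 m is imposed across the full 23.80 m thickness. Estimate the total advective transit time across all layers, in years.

2.29

With flow normal to the layers, continuity requires the same specific discharge q through every layer.
Σ(b_i/K_i) = 12.8/0.00489 + 11.0/0.518 = 2639 d.
q = Δh / Σ(b_i/K_i) = 10.0 / 2639 = 0.003790 m/day.
In each layer the seepage velocity is v_i = q/n_i, so the layer transit time is t_i = b_i·n_i / q:
  layer 1 (sandy clay): t_1 = 12.8 × 0.11 / 0.003790 = 371.5 d
  layer 2 (silty sand): t_2 = 11.0 × 0.16 / 0.003790 = 464.4 d
Total t = Σ t_i = 836.0 days = 2.289 years.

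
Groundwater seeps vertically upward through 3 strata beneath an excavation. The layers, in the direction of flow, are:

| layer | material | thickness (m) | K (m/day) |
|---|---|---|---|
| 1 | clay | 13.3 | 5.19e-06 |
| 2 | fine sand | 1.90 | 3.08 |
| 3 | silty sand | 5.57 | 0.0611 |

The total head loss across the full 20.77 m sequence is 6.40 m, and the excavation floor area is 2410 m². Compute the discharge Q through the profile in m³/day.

0.00602

Flow is perpendicular to layering, so the layers act in series and the equivalent K is the thickness-weighted harmonic mean.
Total thickness L = 13.3 + 1.90 + 5.57 = 20.77 m.
Σ(b_i/K_i) = 13.3/5.19e-06 + 1.90/3.08 + 5.57/0.0611 = 2.563e+06 d.
K_eq = L / Σ(b_i/K_i) = 20.77 / 2.563e+06 = 8.105e-06 m/day.
Q = K_eq · A · (Δh/L) = 8.105e-06 × 2410 × (6.40/20.77) = 0.006019 m³/day.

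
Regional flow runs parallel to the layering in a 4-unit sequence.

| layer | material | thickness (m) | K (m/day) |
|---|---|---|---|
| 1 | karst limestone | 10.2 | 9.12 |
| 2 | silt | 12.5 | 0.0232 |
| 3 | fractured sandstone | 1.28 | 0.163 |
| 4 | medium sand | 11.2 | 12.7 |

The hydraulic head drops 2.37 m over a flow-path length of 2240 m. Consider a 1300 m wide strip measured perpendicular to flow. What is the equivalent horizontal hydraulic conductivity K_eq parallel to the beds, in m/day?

6.70

Flow is parallel to layering, so each bed carries its own Darcy discharge and the transmissivities add.
Σ(K_i·b_i) = 9.12×10.2 + 0.0232×12.5 + 0.163×1.28 + 12.7×11.2 = 235.8 m²/day.
Total thickness b = 35.18 m, so K_eq = Σ(K_i·b_i)/b = 6.702 m/day.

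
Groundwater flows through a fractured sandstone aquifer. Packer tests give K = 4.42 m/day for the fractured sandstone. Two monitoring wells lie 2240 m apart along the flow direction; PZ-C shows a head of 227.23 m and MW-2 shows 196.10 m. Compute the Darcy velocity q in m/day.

0.0614

Hydraulic gradient i = (227.23 − 196.10) / 2240 = 31.13 / 2240 = 0.01390.
Specific discharge q = K · i = 4.420 × 0.01390 = 0.06143 m/day.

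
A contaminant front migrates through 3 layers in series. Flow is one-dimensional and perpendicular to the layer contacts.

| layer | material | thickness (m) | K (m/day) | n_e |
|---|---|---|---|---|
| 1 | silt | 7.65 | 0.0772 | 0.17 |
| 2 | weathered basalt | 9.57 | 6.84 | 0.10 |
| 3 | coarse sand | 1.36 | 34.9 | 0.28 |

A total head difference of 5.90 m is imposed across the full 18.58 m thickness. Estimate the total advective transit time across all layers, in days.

45.0

With flow normal to the layers, continuity requires the same specific discharge q through every layer.
Σ(b_i/K_i) = 7.65/0.0772 + 9.57/6.84 + 1.36/34.9 = 100.5 d.
q = Δh / Σ(b_i/K_i) = 5.90 / 100.5 = 0.05869 m/day.
In each layer the seepage velocity is v_i = q/n_i, so the layer transit time is t_i = b_i·n_i / q:
  layer 1 (silt): t_1 = 7.65 × 0.17 / 0.05869 = 22.16 d
  layer 2 (weathered basalt): t_2 = 9.57 × 0.10 / 0.05869 = 16.31 d
  layer 3 (coarse sand): t_3 = 1.36 × 0.28 / 0.05869 = 6.489 d
Total t = Σ t_i = 44.95 days.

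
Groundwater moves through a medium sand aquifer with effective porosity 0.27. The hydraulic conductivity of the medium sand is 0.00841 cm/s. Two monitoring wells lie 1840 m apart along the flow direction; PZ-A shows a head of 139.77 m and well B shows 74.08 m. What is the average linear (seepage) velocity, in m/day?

0.961

Convert K: 0.00841 cm/s × 864 = 7.266 m/day.
Hydraulic gradient i = (139.77 − 74.08) / 1840 = 65.69 / 1840 = 0.03570.
Darcy flux q = K · i = 7.266 × 0.03570 = 0.2594 m/day.
Seepage velocity v = q / n_e = 0.2594 / 0.27 = 0.9608 m/day.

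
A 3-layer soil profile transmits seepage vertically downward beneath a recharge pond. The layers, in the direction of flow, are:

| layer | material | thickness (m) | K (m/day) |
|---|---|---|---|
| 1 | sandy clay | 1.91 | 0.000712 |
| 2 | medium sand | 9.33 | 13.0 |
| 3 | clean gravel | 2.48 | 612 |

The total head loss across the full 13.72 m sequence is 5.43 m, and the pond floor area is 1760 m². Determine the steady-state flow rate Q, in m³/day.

Flow is perpendicular to layering, so the layers act in series and the equivalent K is the thickness-weighted harmonic mean.
Total thickness L = 1.91 + 9.33 + 2.48 = 13.72 m.
Σ(b_i/K_i) = 1.91/0.000712 + 9.33/13.0 + 2.48/612 = 2683 d.
K_eq = L / Σ(b_i/K_i) = 13.72 / 2683 = 0.005113 m/day.
Q = K_eq · A · (Δh/L) = 0.005113 × 1760 × (5.43/13.72) = 3.562 m³/day.

3.56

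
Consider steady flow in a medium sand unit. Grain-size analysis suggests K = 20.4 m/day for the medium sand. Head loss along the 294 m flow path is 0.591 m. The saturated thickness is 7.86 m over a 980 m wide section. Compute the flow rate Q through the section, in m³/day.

Cross-sectional area A = 980 × 7.86 = 7703 m².
Hydraulic gradient i = Δh / L = 0.591 / 294 = 0.002010.
Darcy's law: Q = K · A · i = 20.40 × 7703 × 0.002010 = 315.9 m³/day.

316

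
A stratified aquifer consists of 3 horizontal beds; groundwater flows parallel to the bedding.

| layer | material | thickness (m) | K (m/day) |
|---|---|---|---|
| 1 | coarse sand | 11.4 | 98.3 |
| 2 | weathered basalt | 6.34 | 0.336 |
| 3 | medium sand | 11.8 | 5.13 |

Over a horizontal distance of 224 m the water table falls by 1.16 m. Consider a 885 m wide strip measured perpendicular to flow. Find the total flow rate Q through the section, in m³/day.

Flow is parallel to layering, so each bed carries its own Darcy discharge and the transmissivities add.
Σ(K_i·b_i) = 98.3×11.4 + 0.336×6.34 + 5.13×11.8 = 1183 m²/day.
Hydraulic gradient i = Δh / L = 1.16 / 224 = 0.005179.
Q = Σ(K_i·b_i) · W · i = 1183 × 885 × 0.005179 = 5423 m³/day.

5420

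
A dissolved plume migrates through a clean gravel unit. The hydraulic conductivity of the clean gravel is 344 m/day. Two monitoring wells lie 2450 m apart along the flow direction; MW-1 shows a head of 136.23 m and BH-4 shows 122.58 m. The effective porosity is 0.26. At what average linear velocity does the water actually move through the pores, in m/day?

Hydraulic gradient i = (136.23 − 122.58) / 2450 = 13.65 / 2450 = 0.005571.
Darcy flux q = K · i = 344.0 × 0.005571 = 1.917 m/day.
Seepage velocity v = q / n_e = 1.917 / 0.26 = 7.371 m/day.

7.37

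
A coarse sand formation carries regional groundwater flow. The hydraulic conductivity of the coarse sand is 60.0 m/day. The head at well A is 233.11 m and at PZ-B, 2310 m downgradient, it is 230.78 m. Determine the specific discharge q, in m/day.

0.0605

Hydraulic gradient i = (233.11 − 230.78) / 2310 = 2.33 / 2310 = 0.001009.
Specific discharge q = K · i = 60.00 × 0.001009 = 0.06052 m/day.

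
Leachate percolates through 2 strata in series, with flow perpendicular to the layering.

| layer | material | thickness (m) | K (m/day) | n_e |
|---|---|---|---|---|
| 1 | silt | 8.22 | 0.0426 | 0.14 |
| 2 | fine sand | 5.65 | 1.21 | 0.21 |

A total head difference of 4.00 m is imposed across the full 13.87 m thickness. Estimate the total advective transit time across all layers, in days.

115

With flow normal to the layers, continuity requires the same specific discharge q through every layer.
Σ(b_i/K_i) = 8.22/0.0426 + 5.65/1.21 = 197.6 d.
q = Δh / Σ(b_i/K_i) = 4.00 / 197.6 = 0.02024 m/day.
In each layer the seepage velocity is v_i = q/n_i, so the layer transit time is t_i = b_i·n_i / q:
  layer 1 (silt): t_1 = 8.22 × 0.14 / 0.02024 = 56.86 d
  layer 2 (fine sand): t_2 = 5.65 × 0.21 / 0.02024 = 58.62 d
Total t = Σ t_i = 115.5 days.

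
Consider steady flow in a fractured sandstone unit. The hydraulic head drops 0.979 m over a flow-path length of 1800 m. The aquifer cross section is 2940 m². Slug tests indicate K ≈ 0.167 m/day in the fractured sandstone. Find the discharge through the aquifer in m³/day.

Hydraulic gradient i = Δh / L = 0.979 / 1800 = 0.0005439.
Darcy's law: Q = K · A · i = 0.1670 × 2940 × 0.0005439 = 0.2670 m³/day.

0.267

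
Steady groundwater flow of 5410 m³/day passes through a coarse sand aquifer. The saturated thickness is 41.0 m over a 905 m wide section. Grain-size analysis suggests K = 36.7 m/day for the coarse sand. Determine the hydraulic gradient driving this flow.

Cross-sectional area A = 905 × 41.0 = 37105 m².
From Q = K·A·i, i = Q / (K·A) = 5410 / (36.70 × 37105) = 0.003973.

0.00397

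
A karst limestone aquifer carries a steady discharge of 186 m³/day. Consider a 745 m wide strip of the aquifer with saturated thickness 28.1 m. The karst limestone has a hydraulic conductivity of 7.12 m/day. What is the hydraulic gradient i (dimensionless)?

0.00125

Cross-sectional area A = 745 × 28.1 = 20934 m².
From Q = K·A·i, i = Q / (K·A) = 186 / (7.120 × 20934) = 0.001248.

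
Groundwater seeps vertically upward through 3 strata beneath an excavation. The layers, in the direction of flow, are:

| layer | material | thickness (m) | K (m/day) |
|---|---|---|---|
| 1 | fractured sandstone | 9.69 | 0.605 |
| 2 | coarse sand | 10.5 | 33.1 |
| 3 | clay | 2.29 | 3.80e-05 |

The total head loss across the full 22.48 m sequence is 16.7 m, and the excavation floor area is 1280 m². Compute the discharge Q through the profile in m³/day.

0.355

Flow is perpendicular to layering, so the layers act in series and the equivalent K is the thickness-weighted harmonic mean.
Total thickness L = 9.69 + 10.5 + 2.29 = 22.48 m.
Σ(b_i/K_i) = 9.69/0.605 + 10.5/33.1 + 2.29/3.80e-05 = 60279 d.
K_eq = L / Σ(b_i/K_i) = 22.48 / 60279 = 0.0003729 m/day.
Q = K_eq · A · (Δh/L) = 0.0003729 × 1280 × (16.7/22.48) = 0.3546 m³/day.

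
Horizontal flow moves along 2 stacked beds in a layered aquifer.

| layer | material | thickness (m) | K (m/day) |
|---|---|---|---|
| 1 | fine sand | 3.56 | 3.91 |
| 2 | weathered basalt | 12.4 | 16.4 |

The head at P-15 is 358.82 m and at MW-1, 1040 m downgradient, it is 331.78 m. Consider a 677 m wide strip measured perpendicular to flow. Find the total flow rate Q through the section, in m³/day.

3820

Flow is parallel to layering, so each bed carries its own Darcy discharge and the transmissivities add.
Σ(K_i·b_i) = 3.91×3.56 + 16.4×12.4 = 217.3 m²/day.
Hydraulic gradient i = (358.82 − 331.78) / 1040 = 27.04 / 1040 = 0.02600.
Q = Σ(K_i·b_i) · W · i = 217.3 × 677 × 0.02600 = 3825 m³/day.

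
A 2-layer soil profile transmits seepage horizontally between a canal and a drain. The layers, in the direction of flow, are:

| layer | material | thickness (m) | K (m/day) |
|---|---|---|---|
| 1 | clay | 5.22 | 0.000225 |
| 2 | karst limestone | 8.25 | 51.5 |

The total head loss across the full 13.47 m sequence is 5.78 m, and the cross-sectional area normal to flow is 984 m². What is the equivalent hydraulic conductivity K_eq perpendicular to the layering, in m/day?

Flow is perpendicular to layering, so the layers act in series and the equivalent K is the thickness-weighted harmonic mean.
Total thickness L = 5.22 + 8.25 = 13.47 m.
Σ(b_i/K_i) = 5.22/0.000225 + 8.25/51.5 = 23200 d.
K_eq = L / Σ(b_i/K_i) = 13.47 / 23200 = 0.0005806 m/day.

0.000581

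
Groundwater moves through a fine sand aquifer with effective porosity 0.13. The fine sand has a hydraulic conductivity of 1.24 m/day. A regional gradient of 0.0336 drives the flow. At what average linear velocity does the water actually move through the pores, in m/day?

0.320

Hydraulic gradient i = 0.0336.
Darcy flux q = K · i = 1.240 × 0.03360 = 0.04166 m/day.
Seepage velocity v = q / n_e = 0.04166 / 0.13 = 0.3205 m/day.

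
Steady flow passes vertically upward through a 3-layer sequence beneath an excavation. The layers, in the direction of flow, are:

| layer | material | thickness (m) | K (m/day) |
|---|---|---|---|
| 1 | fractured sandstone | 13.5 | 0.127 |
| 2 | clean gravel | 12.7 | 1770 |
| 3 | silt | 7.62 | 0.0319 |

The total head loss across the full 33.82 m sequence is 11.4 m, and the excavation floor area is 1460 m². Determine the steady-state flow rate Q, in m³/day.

Flow is perpendicular to layering, so the layers act in series and the equivalent K is the thickness-weighted harmonic mean.
Total thickness L = 13.5 + 12.7 + 7.62 = 33.82 m.
Σ(b_i/K_i) = 13.5/0.127 + 12.7/1770 + 7.62/0.0319 = 345.2 d.
K_eq = L / Σ(b_i/K_i) = 33.82 / 345.2 = 0.09798 m/day.
Q = K_eq · A · (Δh/L) = 0.09798 × 1460 × (11.4/33.82) = 48.22 m³/day.

48.2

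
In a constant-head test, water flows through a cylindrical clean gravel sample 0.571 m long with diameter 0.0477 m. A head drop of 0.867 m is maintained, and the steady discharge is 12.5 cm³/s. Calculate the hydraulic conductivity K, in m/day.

Cross-sectional area A = π·(d/2)² = π × (0.0477/2)² = 0.001787 m².
Convert discharge: 12.5 cm³/s = 1.250e-05 m³/s.
Darcy's law rearranged: K = Q·L / (A·Δh) = 1.250e-05 × 0.571 / (0.001787 × 0.867) = 0.004607 m/s = 398.0 m/day.

398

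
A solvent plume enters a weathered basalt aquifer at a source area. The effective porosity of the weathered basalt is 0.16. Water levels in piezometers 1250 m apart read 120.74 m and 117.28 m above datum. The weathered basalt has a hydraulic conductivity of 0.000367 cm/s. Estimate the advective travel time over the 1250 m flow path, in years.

Convert K: 0.000367 cm/s × 864 = 0.3171 m/day.
Hydraulic gradient i = (120.74 − 117.28) / 1250 = 3.46 / 1250 = 0.002768.
Darcy flux q = K · i = 0.3171 × 0.002768 = 0.0008777 m/day.
Seepage velocity v = q / n_e = 0.0008777 / 0.16 = 0.005486 m/day.
Travel time t = L / v = 1250 / 0.005486 = 2.279e+05 days = 623.9 years.

624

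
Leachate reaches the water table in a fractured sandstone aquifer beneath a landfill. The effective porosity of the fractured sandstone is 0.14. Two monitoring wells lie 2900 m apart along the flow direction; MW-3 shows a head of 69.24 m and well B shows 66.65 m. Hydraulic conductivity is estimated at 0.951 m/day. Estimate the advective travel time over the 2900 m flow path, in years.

1310

Hydraulic gradient i = (69.24 − 66.65) / 2900 = 2.59 / 2900 = 0.0008931.
Darcy flux q = K · i = 0.9510 × 0.0008931 = 0.0008493 m/day.
Seepage velocity v = q / n_e = 0.0008493 / 0.14 = 0.006067 m/day.
Travel time t = L / v = 2900 / 0.006067 = 4.780e+05 days = 1309 years.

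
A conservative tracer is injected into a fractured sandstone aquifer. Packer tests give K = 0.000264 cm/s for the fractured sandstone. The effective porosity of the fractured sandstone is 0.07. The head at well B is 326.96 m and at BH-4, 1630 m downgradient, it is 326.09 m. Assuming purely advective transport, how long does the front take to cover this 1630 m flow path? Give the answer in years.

Convert K: 0.000264 cm/s × 864 = 0.2281 m/day.
Hydraulic gradient i = (326.96 − 326.09) / 1630 = 0.87 / 1630 = 0.0005337.
Darcy flux q = K · i = 0.2281 × 0.0005337 = 0.0001217 m/day.
Seepage velocity v = q / n_e = 0.0001217 / 0.07 = 0.001739 m/day.
Travel time t = L / v = 1630 / 0.001739 = 9.372e+05 days = 2566 years.

2570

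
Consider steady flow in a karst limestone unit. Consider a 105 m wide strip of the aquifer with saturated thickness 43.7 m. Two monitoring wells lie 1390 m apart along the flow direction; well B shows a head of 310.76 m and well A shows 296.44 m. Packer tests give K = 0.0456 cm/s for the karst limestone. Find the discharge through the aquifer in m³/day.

Convert K: 0.0456 cm/s × 864 = 39.40 m/day.
Cross-sectional area A = 105 × 43.7 = 4588 m².
Hydraulic gradient i = (310.76 − 296.44) / 1390 = 14.32 / 1390 = 0.01030.
Darcy's law: Q = K · A · i = 39.40 × 4588 × 0.01030 = 1862 m³/day.

1860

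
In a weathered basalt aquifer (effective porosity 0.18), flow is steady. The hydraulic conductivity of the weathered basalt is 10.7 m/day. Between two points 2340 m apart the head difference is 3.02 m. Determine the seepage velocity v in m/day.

Hydraulic gradient i = Δh / L = 3.02 / 2340 = 0.001291.
Darcy flux q = K · i = 10.70 × 0.001291 = 0.01381 m/day.
Seepage velocity v = q / n_e = 0.01381 / 0.18 = 0.07672 m/day.

0.0767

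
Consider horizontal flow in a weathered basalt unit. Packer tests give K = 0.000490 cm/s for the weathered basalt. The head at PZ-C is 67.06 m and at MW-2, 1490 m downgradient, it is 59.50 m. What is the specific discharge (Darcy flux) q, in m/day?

Convert K: 0.000490 cm/s × 864 = 0.4234 m/day.
Hydraulic gradient i = (67.06 − 59.50) / 1490 = 7.56 / 1490 = 0.005074.
Specific discharge q = K · i = 0.4234 × 0.005074 = 0.002148 m/day.

0.00215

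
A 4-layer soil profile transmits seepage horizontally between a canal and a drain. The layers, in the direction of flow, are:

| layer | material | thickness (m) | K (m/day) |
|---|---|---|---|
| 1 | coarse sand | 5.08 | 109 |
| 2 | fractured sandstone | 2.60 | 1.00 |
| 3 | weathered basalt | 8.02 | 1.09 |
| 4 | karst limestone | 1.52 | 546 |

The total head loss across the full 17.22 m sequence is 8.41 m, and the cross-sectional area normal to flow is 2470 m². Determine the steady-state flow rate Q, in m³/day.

2080

Flow is perpendicular to layering, so the layers act in series and the equivalent K is the thickness-weighted harmonic mean.
Total thickness L = 5.08 + 2.60 + 8.02 + 1.52 = 17.22 m.
Σ(b_i/K_i) = 5.08/109 + 2.60/1.00 + 8.02/1.09 + 1.52/546 = 10.01 d.
K_eq = L / Σ(b_i/K_i) = 17.22 / 10.01 = 1.721 m/day.
Q = K_eq · A · (Δh/L) = 1.721 × 2470 × (8.41/17.22) = 2076 m³/day.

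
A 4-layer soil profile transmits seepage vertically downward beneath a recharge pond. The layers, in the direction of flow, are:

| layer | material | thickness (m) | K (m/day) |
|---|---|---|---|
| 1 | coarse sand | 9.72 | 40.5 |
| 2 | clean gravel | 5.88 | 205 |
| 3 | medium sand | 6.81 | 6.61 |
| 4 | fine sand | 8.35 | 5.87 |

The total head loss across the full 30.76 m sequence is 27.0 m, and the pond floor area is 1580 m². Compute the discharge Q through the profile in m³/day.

Flow is perpendicular to layering, so the layers act in series and the equivalent K is the thickness-weighted harmonic mean.
Total thickness L = 9.72 + 5.88 + 6.81 + 8.35 = 30.76 m.
Σ(b_i/K_i) = 9.72/40.5 + 5.88/205 + 6.81/6.61 + 8.35/5.87 = 2.721 d.
K_eq = L / Σ(b_i/K_i) = 30.76 / 2.721 = 11.30 m/day.
Q = K_eq · A · (Δh/L) = 11.30 × 1580 × (27.0/30.76) = 15676 m³/day.

15700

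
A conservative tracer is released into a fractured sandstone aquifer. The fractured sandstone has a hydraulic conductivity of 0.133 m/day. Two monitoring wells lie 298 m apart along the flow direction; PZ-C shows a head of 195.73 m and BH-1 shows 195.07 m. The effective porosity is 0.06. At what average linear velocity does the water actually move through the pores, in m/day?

Hydraulic gradient i = (195.73 − 195.07) / 298 = 0.66 / 298 = 0.002215.
Darcy flux q = K · i = 0.1330 × 0.002215 = 0.0002946 m/day.
Seepage velocity v = q / n_e = 0.0002946 / 0.06 = 0.004909 m/day.

0.00491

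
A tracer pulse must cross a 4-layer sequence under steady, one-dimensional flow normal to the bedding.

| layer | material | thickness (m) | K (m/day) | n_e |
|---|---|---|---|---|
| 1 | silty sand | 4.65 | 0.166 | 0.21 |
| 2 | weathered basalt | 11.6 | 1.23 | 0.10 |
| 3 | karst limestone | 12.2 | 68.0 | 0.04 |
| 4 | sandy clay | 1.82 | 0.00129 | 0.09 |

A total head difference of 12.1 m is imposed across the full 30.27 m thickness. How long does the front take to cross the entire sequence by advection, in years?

0.914

With flow normal to the layers, continuity requires the same specific discharge q through every layer.
Σ(b_i/K_i) = 4.65/0.166 + 11.6/1.23 + 12.2/68.0 + 1.82/0.00129 = 1448 d.
q = Δh / Σ(b_i/K_i) = 12.1 / 1448 = 0.008354 m/day.
In each layer the seepage velocity is v_i = q/n_i, so the layer transit time is t_i = b_i·n_i / q:
  layer 1 (silty sand): t_1 = 4.65 × 0.21 / 0.008354 = 116.9 d
  layer 2 (weathered basalt): t_2 = 11.6 × 0.10 / 0.008354 = 138.9 d
  layer 3 (karst limestone): t_3 = 12.2 × 0.04 / 0.008354 = 58.42 d
  layer 4 (sandy clay): t_4 = 1.82 × 0.09 / 0.008354 = 19.61 d
Total t = Σ t_i = 333.8 days = 0.9139 years.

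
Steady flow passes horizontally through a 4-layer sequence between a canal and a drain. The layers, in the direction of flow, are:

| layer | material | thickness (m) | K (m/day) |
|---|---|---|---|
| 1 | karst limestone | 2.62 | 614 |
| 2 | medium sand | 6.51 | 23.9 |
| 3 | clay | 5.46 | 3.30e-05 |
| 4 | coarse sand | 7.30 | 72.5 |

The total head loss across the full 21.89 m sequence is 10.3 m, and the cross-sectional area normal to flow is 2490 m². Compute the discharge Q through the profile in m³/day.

0.155

Flow is perpendicular to layering, so the layers act in series and the equivalent K is the thickness-weighted harmonic mean.
Total thickness L = 2.62 + 6.51 + 5.46 + 7.30 = 21.89 m.
Σ(b_i/K_i) = 2.62/614 + 6.51/23.9 + 5.46/3.30e-05 + 7.30/72.5 = 1.655e+05 d.
K_eq = L / Σ(b_i/K_i) = 21.89 / 1.655e+05 = 0.0001323 m/day.
Q = K_eq · A · (Δh/L) = 0.0001323 × 2490 × (10.3/21.89) = 0.1550 m³/day.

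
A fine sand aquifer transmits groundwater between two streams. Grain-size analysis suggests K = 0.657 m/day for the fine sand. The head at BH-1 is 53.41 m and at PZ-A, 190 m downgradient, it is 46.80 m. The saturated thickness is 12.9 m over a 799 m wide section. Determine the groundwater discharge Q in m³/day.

236

Cross-sectional area A = 799 × 12.9 = 10307 m².
Hydraulic gradient i = (53.41 − 46.80) / 190 = 6.61 / 190 = 0.03479.
Darcy's law: Q = K · A · i = 0.6570 × 10307 × 0.03479 = 235.6 m³/day.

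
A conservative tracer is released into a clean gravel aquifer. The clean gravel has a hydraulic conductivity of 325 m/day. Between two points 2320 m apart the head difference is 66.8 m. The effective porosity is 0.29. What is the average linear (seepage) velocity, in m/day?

32.3

Hydraulic gradient i = Δh / L = 66.8 / 2320 = 0.02879.
Darcy flux q = K · i = 325.0 × 0.02879 = 9.358 m/day.
Seepage velocity v = q / n_e = 9.358 / 0.29 = 32.27 m/day.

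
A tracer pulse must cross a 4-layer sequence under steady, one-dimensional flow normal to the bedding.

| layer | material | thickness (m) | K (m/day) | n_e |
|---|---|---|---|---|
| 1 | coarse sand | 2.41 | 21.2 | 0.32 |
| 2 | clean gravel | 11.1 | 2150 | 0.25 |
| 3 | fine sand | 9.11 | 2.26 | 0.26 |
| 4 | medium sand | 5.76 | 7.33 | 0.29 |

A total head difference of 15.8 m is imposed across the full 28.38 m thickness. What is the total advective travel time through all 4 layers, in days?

With flow normal to the layers, continuity requires the same specific discharge q through every layer.
Σ(b_i/K_i) = 2.41/21.2 + 11.1/2150 + 9.11/2.26 + 5.76/7.33 = 4.936 d.
q = Δh / Σ(b_i/K_i) = 15.8 / 4.936 = 3.201 m/day.
In each layer the seepage velocity is v_i = q/n_i, so the layer transit time is t_i = b_i·n_i / q:
  layer 1 (coarse sand): t_1 = 2.41 × 0.32 / 3.201 = 0.2409 d
  layer 2 (clean gravel): t_2 = 11.1 × 0.25 / 3.201 = 0.8669 d
  layer 3 (fine sand): t_3 = 9.11 × 0.26 / 3.201 = 0.7399 d
  layer 4 (medium sand): t_4 = 5.76 × 0.29 / 3.201 = 0.5218 d
Total t = Σ t_i = 2.369 days.

2.37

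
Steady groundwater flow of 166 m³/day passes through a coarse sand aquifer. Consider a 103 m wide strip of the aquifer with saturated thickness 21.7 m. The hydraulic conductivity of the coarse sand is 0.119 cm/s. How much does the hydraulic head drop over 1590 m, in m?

1.15

Convert K: 0.119 cm/s × 864 = 102.8 m/day.
Cross-sectional area A = 103 × 21.7 = 2235 m².
From Q = K·A·i, i = Q / (K·A) = 166 / (102.8 × 2235) = 0.0007224.
Head loss Δh = i · L = 0.0007224 × 1590 = 1.149 m.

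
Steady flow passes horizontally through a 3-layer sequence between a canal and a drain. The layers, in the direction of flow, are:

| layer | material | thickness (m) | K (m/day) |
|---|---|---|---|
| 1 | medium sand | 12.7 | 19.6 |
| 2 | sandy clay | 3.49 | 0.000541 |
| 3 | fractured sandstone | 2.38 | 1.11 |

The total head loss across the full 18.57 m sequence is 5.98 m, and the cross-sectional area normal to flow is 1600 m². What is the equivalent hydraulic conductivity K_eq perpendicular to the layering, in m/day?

0.00288

Flow is perpendicular to layering, so the layers act in series and the equivalent K is the thickness-weighted harmonic mean.
Total thickness L = 12.7 + 3.49 + 2.38 = 18.57 m.
Σ(b_i/K_i) = 12.7/19.6 + 3.49/0.000541 + 2.38/1.11 = 6454 d.
K_eq = L / Σ(b_i/K_i) = 18.57 / 6454 = 0.002877 m/day.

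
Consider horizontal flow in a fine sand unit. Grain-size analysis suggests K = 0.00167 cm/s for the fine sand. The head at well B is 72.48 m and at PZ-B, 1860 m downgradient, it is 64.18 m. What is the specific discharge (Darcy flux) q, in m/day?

0.00644

Convert K: 0.00167 cm/s × 864 = 1.443 m/day.
Hydraulic gradient i = (72.48 − 64.18) / 1860 = 8.3 / 1860 = 0.004462.
Specific discharge q = K · i = 1.443 × 0.004462 = 0.006439 m/day.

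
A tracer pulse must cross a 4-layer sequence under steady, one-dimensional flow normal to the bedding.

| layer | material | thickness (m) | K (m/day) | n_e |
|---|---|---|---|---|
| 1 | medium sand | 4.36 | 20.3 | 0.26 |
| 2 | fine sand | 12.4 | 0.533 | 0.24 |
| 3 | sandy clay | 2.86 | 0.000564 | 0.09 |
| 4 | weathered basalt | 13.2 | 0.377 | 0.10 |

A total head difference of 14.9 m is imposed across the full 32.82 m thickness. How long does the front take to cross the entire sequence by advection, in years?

With flow normal to the layers, continuity requires the same specific discharge q through every layer.
Σ(b_i/K_i) = 4.36/20.3 + 12.4/0.533 + 2.86/0.000564 + 13.2/0.377 = 5129 d.
q = Δh / Σ(b_i/K_i) = 14.9 / 5129 = 0.002905 m/day.
In each layer the seepage velocity is v_i = q/n_i, so the layer transit time is t_i = b_i·n_i / q:
  layer 1 (medium sand): t_1 = 4.36 × 0.26 / 0.002905 = 390.2 d
  layer 2 (fine sand): t_2 = 12.4 × 0.24 / 0.002905 = 1025 d
  layer 3 (sandy clay): t_3 = 2.86 × 0.09 / 0.002905 = 88.61 d
  layer 4 (weathered basalt): t_4 = 13.2 × 0.10 / 0.002905 = 454.4 d
Total t = Σ t_i = 1958 days = 5.360 years.

5.36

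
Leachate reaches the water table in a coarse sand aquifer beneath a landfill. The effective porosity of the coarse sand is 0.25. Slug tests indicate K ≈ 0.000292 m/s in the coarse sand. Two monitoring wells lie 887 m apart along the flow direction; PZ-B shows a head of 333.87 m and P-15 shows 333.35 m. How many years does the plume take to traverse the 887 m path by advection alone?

Convert K: 0.000292 m/s × 86400 = 25.23 m/day.
Hydraulic gradient i = (333.87 − 333.35) / 887 = 0.52 / 887 = 0.0005862.
Darcy flux q = K · i = 25.23 × 0.0005862 = 0.01479 m/day.
Seepage velocity v = q / n_e = 0.01479 / 0.25 = 0.05916 m/day.
Travel time t = L / v = 887 / 0.05916 = 14993 days = 41.05 years.

41.0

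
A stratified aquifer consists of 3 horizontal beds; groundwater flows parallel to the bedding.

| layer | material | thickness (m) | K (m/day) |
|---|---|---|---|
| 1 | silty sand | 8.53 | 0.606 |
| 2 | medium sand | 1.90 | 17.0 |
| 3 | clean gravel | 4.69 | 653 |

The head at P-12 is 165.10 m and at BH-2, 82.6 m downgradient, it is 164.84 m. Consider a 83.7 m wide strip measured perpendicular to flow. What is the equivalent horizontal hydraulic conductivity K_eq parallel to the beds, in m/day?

Flow is parallel to layering, so each bed carries its own Darcy discharge and the transmissivities add.
Σ(K_i·b_i) = 0.606×8.53 + 17.0×1.90 + 653×4.69 = 3100 m²/day.
Total thickness b = 15.12 m, so K_eq = Σ(K_i·b_i)/b = 205.0 m/day.

205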